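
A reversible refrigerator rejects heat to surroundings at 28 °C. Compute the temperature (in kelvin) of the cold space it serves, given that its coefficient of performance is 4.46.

T_C ≈ 246.0 K

T_H = 28 °C → 28 + 273.15 = 301.15 K.
COP_R = T_C/(T_H − T_C) ⇒ T_C = T_H·COP_R/(1 + COP_R) = 301.15 × 4.46/(1 + 4.46) = 246.0 K.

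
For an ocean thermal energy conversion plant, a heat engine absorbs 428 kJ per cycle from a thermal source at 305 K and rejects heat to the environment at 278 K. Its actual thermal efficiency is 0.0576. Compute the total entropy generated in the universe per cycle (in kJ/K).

ΔS_univ ≈ 0.0476 kJ/K

W = η·Q_H = 0.0576 × 428 = 24.65 kJ, so Q_C = Q_H − W = 403.3 kJ.
Entropy balance on the reservoirs: −Q_H/T_H = -1.403 kJ/K, +Q_C/T_C = 1.451 kJ/K.
ΔS_univ = −Q_H/T_H + Q_C/T_C = 0.0476 kJ/K (> 0, since η = 0.0576 < η_Carnot = 0.089).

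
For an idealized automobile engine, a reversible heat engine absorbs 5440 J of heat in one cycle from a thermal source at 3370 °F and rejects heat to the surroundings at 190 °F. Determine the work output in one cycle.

W ≈ 4520 J

T_H = 3370 °F → (3370 − 32) × 5/9 = 1854.44 °C = 2127.59 K.
T_C = 190 °F → (190 − 32) × 5/9 = 87.78 °C = 360.93 K.
η_rev = 1 − T_C/T_H = 1 − 360.93/2127.59 = 0.8304.
W = η·Q_H = 0.8304 × 5440 = 4520 J.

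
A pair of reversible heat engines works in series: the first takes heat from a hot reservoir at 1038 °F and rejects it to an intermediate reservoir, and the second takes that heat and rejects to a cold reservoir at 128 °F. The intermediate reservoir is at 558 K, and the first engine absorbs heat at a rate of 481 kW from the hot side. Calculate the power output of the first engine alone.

T_H = 1038 °F → (1038 − 32) × 5/9 = 558.89 °C = 832.04 K.
T_C = 128 °F → (128 − 32) × 5/9 = 53.33 °C = 326.48 K.
First-stage efficiency η₁ = 1 − T_m/T_H = 1 − 558.00/832.04 = 0.3294.
W₁ = η₁·Q_H = 0.3294 × 481 = 158 kW.

Ẇ₁ ≈ 158 kW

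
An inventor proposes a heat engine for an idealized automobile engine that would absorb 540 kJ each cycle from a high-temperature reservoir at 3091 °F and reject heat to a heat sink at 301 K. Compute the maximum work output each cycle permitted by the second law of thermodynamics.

T_H = 3091 °F → (3091 − 32) × 5/9 = 1699.44 °C = 1972.59 K.
No engine can exceed the Carnot limit: η_max = 1 − T_C/T_H = 1 − 301.00/1972.59 = 0.8474.
W_max = η_max · Q_H = 0.8474 × 540 = 458 kJ.

W_max ≈ 458 kJ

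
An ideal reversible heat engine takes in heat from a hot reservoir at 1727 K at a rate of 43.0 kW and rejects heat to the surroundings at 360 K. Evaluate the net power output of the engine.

The Carnot efficiency is η = 1 − T_C/T_H = 1 − 360.00/1727.00 = 0.7915.
W = η·Q_H = 0.7915 × 43.0 = 34.04 kW.

Ẇ ≈ 34.04 kW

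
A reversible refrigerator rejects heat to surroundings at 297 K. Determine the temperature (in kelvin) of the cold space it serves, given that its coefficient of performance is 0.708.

COP_R = T_C/(T_H − T_C) ⇒ T_C = T_H·COP_R/(1 + COP_R) = 297.00 × 0.708/(1 + 0.708) = 123.1 K.

T_C ≈ 123.1 K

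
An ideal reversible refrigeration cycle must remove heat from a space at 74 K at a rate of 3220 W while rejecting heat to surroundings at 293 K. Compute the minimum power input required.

Carnot COP: COP_R = T_C/(T_H − T_C) = 74.00/219.00 = 0.3379.
W = Q_C/COP_R = 3220/0.3379 = 9530 W.

Ẇ_in ≈ 9530 W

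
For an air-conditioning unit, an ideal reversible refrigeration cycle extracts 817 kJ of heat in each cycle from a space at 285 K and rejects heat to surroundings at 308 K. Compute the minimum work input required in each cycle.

W_in ≈ 65.93 kJ

COP_R = T_C/(T_H − T_C) = 285.00/23.00 = 12.3913.
W = Q_C/COP_R = 817/12.3913 = 65.93 kJ.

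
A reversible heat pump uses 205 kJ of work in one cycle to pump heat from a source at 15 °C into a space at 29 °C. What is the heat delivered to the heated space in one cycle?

T_H = 29 °C → 29 + 273.15 = 302.15 K.
T_C = 15 °C → 15 + 273.15 = 288.15 K.
For a reversible heat pump, COP_HP = T_H/(T_H − T_C) = 302.15/14.00 = 21.5821.
Q_H = COP_HP · W = 21.5821 × 205 = 4424 kJ.

Q_H ≈ 4424 kJ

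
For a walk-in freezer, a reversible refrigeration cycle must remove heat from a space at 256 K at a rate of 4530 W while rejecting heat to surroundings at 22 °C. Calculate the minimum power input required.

T_H = 22 °C → 22 + 273.15 = 295.15 K.
For a reversible refrigerator, COP_R = T_C/(T_H − T_C) = 256.00/39.15 = 6.5390.
W = Q_C/COP_R = 4530/6.5390 = 693 W.

Ẇ_in ≈ 693 W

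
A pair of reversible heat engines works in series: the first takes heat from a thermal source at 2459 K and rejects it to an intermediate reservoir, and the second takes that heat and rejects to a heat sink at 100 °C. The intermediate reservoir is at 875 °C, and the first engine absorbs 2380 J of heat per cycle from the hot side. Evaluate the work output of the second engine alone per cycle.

W₂ ≈ 750.1 J

T_C = 100 °C → 100 + 273.15 = 373.15 K.
T_m = 875 °C → 875 + 273.15 = 1148.15 K.
Heat entering the second stage: Q_m = Q_H·(T_m/T_H) = 2380 × 1148.15/2459.00 = 1111 J.
Second-stage efficiency η₂ = 1 − T_C/T_m = 1 − 373.15/1148.15 = 0.6750, so W₂ = η₂·Q_m = 750.1 J.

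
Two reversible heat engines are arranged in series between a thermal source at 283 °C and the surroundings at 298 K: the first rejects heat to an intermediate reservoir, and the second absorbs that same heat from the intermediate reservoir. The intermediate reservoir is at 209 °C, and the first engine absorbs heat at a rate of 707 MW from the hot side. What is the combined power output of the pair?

T_H = 283 °C → 283 + 273.15 = 556.15 K.
Two reversible stages in series are equivalent to a single Carnot engine between T_H and T_C, so η_total = 1 − T_C/T_H = 1 − 298.00/556.15 = 0.4642.
W_total = η_total · Q_H = 0.4642 × 707 = 328 MW.

Ẇ_total ≈ 328 MW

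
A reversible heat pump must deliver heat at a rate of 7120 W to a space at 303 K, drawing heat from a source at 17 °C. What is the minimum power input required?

Ẇ_in ≈ 302 W

T_C = 17 °C → 17 + 273.15 = 290.15 K.
The Carnot heat-pump COP is COP_HP = T_H/(T_H − T_C) = 303.00/12.85 = 23.5798.
W = Q_H/COP_HP = 7120/23.5798 = 302 W.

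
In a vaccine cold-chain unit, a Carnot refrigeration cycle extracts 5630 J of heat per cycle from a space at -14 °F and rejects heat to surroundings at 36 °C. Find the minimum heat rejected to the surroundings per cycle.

T_H = 36 °C → 36 + 273.15 = 309.15 K.
T_C = -14 °F → (-14 − 32) × 5/9 = -25.56 °C = 247.59 K.
For a reversible cycle Q_H/Q_C = T_H/T_C, so Q_H = Q_C·T_H/T_C = 5630 × 309.15/247.59 = 7030 J.

Q_H ≈ 7030 J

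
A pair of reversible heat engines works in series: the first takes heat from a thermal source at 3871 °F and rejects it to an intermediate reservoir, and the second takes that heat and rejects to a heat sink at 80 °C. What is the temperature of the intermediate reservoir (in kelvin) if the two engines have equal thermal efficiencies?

T_H = 3871 °F → (3871 − 32) × 5/9 = 2132.78 °C = 2405.93 K.
T_C = 80 °C → 80 + 273.15 = 353.15 K.
Equal efficiencies require 1 − T_m/T_H = 1 − T_C/T_m, i.e. T_m/T_H = T_C/T_m, so T_m = √(T_H·T_C) = √(2405.93 × 353.15) = 921.8 K.

T_m ≈ 921.8 K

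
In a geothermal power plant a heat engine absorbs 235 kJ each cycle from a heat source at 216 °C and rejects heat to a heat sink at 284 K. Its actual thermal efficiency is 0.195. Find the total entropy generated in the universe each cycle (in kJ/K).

ΔS_univ ≈ 0.1857 kJ/K

T_H = 216 °C → 216 + 273.15 = 489.15 K.
W = η·Q_H = 0.195 × 235 = 45.83 kJ, so Q_C = Q_H − W = 189.2 kJ.
Reservoir entropy changes: ΔS_H = −Q_H/T_H = −235/489.15 = -0.4804 kJ/K and ΔS_C = +Q_C/T_C = 189.2/284.00 = 0.6661 kJ/K.
ΔS_univ = −Q_H/T_H + Q_C/T_C = 0.1857 kJ/K (> 0, since η = 0.195 < η_Carnot = 0.419).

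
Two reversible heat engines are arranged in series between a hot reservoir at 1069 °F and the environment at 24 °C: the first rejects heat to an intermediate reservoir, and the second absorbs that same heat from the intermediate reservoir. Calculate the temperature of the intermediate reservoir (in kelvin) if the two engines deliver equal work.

T_H = 1069 °F → (1069 − 32) × 5/9 = 576.11 °C = 849.26 K.
T_C = 24 °C → 24 + 273.15 = 297.15 K.
For reversible stages Q_m = Q_H·(T_m/T_H). Setting W₁ = Q_H(1 − T_m/T_H) equal to W₂ = Q_m(1 − T_C/T_m) = Q_H·(T_m − T_C)/T_H gives T_H − T_m = T_m − T_C, so T_m = (T_H + T_C)/2 = (849.26 + 297.15)/2 = 573 K.

T_m ≈ 573 K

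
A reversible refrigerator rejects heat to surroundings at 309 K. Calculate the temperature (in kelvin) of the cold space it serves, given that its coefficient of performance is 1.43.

COP_R = T_C/(T_H − T_C) ⇒ T_C = T_H·COP_R/(1 + COP_R) = 309.00 × 1.43/(1 + 1.43) = 182 K.

T_C ≈ 182 K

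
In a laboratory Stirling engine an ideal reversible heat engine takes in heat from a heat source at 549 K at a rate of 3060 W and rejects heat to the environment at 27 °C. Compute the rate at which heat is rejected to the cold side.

Q̇_C ≈ 1670 W

T_C = 27 °C → 27 + 273.15 = 300.15 K.
For a reversible engine, η = 1 − T_C/T_H = 1 − 300.15/549.00 = 0.4533.
For a reversible cycle Q_C/Q_H = T_C/T_H, so Q_C = 3060 × 300.15/549.00 = 1670 W.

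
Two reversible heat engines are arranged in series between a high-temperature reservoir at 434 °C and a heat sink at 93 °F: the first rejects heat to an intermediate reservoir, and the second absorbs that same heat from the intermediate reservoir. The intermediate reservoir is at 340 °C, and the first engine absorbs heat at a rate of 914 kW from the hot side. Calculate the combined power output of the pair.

T_H = 434 °C → 434 + 273.15 = 707.15 K.
T_C = 93 °F → (93 − 32) × 5/9 = 33.89 °C = 307.04 K.
Two reversible stages in series are equivalent to a single Carnot engine between T_H and T_C, so η_total = 1 − T_C/T_H = 1 − 307.04/707.15 = 0.5658.
W_total = η_total · Q_H = 0.5658 × 914 = 517.1 kW.

Ẇ_total ≈ 517.1 kW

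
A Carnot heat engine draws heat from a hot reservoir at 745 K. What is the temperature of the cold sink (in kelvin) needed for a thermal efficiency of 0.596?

T_C ≈ 301 K

From η = 1 − T_C/T_H, T_C = T_H·(1 − η) = 745.00 × (1 − 0.596) = 301 K.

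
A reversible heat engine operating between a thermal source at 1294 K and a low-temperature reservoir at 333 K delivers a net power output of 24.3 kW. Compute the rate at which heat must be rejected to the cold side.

Q̇_C ≈ 8.42 kW

Carnot efficiency: η = 1 − T_C/T_H = 1 − 333.00/1294.00 = 0.7427.
Since Q_C/Q_H = T_C/T_H and Q_H = W/η, Q_C = W·T_C/(T_H − T_C) = 24.3 × 333.00/961.00 = 8.42 kW.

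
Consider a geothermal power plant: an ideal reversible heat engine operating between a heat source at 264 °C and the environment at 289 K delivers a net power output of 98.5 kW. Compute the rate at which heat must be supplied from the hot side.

Q̇_H ≈ 213 kW

T_H = 264 °C → 264 + 273.15 = 537.15 K.
η_rev = 1 − T_C/T_H = 1 − 289.00/537.15 = 0.4620.
Q_H = W/η = 98.5/0.4620 = 213 kW.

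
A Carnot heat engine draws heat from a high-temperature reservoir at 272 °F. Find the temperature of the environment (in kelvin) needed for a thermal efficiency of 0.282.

T_C ≈ 291.9 K

T_H = 272 °F → (272 − 32) × 5/9 = 133.33 °C = 406.48 K.
From η = 1 − T_C/T_H, T_C = T_H·(1 − η) = 406.48 × (1 − 0.282) = 291.9 K.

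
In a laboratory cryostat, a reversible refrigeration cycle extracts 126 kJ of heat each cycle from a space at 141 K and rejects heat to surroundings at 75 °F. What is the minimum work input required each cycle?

W_in ≈ 139 kJ

T_H = 75 °F → (75 − 32) × 5/9 = 23.89 °C = 297.04 K.
COP_R = T_C/(T_H − T_C) = 141.00/156.04 = 0.9036.
W = Q_C/COP_R = 126/0.9036 = 139 kJ.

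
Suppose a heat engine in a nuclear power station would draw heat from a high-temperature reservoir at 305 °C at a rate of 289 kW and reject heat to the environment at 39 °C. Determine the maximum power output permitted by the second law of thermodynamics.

T_H = 305 °C → 305 + 273.15 = 578.15 K.
T_C = 39 °C → 39 + 273.15 = 312.15 K.
The second-law ceiling is the Carnot efficiency, η_max = 1 − T_C/T_H = 1 − 312.15/578.15 = 0.4601.
W_max = η_max · Q_H = 0.4601 × 289 = 133 kW.

Ẇ_max ≈ 133 kW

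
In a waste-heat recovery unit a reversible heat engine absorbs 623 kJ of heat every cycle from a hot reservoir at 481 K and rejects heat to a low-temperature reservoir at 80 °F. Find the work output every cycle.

T_C = 80 °F → (80 − 32) × 5/9 = 26.67 °C = 299.82 K.
Since the cycle is reversible, η = 1 − T_C/T_H = 1 − 299.82/481.00 = 0.3767.
W = η·Q_H = 0.3767 × 623 = 235 kJ.

W ≈ 235 kJ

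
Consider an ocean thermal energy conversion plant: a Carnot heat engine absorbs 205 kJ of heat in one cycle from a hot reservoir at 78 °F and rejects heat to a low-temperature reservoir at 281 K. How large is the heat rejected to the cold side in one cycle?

Q_C ≈ 193 kJ

T_H = 78 °F → (78 − 32) × 5/9 = 25.56 °C = 298.71 K.
Since the cycle is reversible, η = 1 − T_C/T_H = 1 − 281.00/298.71 = 0.0593.
For a reversible cycle Q_C/Q_H = T_C/T_H, so Q_C = 205 × 281.00/298.71 = 193 kJ.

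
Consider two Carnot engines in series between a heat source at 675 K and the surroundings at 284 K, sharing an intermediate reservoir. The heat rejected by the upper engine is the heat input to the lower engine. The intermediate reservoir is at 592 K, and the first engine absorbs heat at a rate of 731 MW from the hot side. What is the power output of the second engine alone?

Ẇ₂ ≈ 334 MW

Heat entering the second stage: Q_m = Q_H·(T_m/T_H) = 731 × 592.00/675.00 = 641 MW.
Second-stage efficiency η₂ = 1 − T_C/T_m = 1 − 284.00/592.00 = 0.5203, so W₂ = η₂·Q_m = 334 MW.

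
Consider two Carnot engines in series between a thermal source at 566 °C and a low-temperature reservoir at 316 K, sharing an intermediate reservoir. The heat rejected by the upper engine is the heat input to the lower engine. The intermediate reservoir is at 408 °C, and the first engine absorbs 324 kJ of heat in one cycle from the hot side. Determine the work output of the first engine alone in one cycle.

W₁ ≈ 61.0 kJ

T_H = 566 °C → 566 + 273.15 = 839.15 K.
T_m = 408 °C → 408 + 273.15 = 681.15 K.
First-stage efficiency η₁ = 1 − T_m/T_H = 1 − 681.15/839.15 = 0.1883.
W₁ = η₁·Q_H = 0.1883 × 324 = 61.0 kJ.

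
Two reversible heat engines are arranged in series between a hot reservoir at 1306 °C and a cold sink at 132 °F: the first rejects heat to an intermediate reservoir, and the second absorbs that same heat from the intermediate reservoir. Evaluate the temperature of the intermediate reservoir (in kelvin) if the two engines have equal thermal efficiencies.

T_m ≈ 720 K

T_H = 1306 °C → 1306 + 273.15 = 1579.15 K.
T_C = 132 °F → (132 − 32) × 5/9 = 55.56 °C = 328.71 K.
Equal efficiencies require 1 − T_m/T_H = 1 − T_C/T_m, i.e. T_m/T_H = T_C/T_m, so T_m = √(T_H·T_C) = √(1579.15 × 328.71) = 720 K.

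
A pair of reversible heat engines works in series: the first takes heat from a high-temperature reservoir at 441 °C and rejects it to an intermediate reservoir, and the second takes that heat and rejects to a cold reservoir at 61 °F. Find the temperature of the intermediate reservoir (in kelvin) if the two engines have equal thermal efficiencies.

T_m ≈ 455 K

T_H = 441 °C → 441 + 273.15 = 714.15 K.
T_C = 61 °F → (61 − 32) × 5/9 = 16.11 °C = 289.26 K.
Equal efficiencies require 1 − T_m/T_H = 1 − T_C/T_m, i.e. T_m/T_H = T_C/T_m, so T_m = √(T_H·T_C) = √(714.15 × 289.26) = 455 K.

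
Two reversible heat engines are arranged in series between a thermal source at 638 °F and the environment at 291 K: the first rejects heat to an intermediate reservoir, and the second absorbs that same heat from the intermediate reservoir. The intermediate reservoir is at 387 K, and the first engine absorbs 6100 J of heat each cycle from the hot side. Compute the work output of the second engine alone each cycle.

T_H = 638 °F → (638 − 32) × 5/9 = 336.67 °C = 609.82 K.
Heat entering the second stage: Q_m = Q_H·(T_m/T_H) = 6100 × 387.00/609.82 = 3870 J.
Second-stage efficiency η₂ = 1 − T_C/T_m = 1 − 291.00/387.00 = 0.2481, so W₂ = η₂·Q_m = 960 J.

W₂ ≈ 960 J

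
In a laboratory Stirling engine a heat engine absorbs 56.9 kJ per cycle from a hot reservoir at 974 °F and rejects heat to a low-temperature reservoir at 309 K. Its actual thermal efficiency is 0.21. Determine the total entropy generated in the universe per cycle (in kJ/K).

T_H = 974 °F → (974 − 32) × 5/9 = 523.33 °C = 796.48 K.
W = η·Q_H = 0.21 × 56.9 = 11.95 kJ, so Q_C = Q_H − W = 44.95 kJ.
Reservoir entropy changes: ΔS_H = −Q_H/T_H = −56.9/796.48 = -0.07144 kJ/K and ΔS_C = +Q_C/T_C = 44.95/309.00 = 0.1455 kJ/K.
ΔS_univ = −Q_H/T_H + Q_C/T_C = 0.0740 kJ/K (> 0, since η = 0.21 < η_Carnot = 0.612).

ΔS_univ ≈ 0.0740 kJ/K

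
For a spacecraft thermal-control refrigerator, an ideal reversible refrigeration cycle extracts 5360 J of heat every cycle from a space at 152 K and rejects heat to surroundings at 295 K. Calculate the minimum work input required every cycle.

For a reversible refrigerator, COP_R = T_C/(T_H − T_C) = 152.00/143.00 = 1.0629.
W = Q_C/COP_R = 5360/1.0629 = 5040 J.

W_in ≈ 5040 J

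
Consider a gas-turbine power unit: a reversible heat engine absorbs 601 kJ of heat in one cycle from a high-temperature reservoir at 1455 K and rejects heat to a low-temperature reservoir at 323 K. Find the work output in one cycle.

W ≈ 468 kJ

For a reversible engine, η = 1 − T_C/T_H = 1 − 323.00/1455.00 = 0.7780.
W = η·Q_H = 0.7780 × 601 = 468 kJ.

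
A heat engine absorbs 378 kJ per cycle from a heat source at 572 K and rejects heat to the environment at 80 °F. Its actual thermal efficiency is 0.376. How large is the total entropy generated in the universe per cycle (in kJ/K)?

ΔS_univ ≈ 0.1259 kJ/K

T_C = 80 °F → (80 − 32) × 5/9 = 26.67 °C = 299.82 K.
W = η·Q_H = 0.376 × 378 = 142.1 kJ, so Q_C = Q_H − W = 235.9 kJ.
Reservoir entropy changes: ΔS_H = −Q_H/T_H = −378/572.00 = -0.6608 kJ/K and ΔS_C = +Q_C/T_C = 235.9/299.82 = 0.7867 kJ/K.
ΔS_univ = −Q_H/T_H + Q_C/T_C = 0.1259 kJ/K (> 0, since η = 0.376 < η_Carnot = 0.476).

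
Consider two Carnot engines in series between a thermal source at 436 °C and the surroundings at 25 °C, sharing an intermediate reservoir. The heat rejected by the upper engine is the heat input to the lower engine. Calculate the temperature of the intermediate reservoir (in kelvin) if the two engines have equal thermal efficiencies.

T_H = 436 °C → 436 + 273.15 = 709.15 K.
T_C = 25 °C → 25 + 273.15 = 298.15 K.
Equal efficiencies require 1 − T_m/T_H = 1 − T_C/T_m, i.e. T_m/T_H = T_C/T_m, so T_m = √(T_H·T_C) = √(709.15 × 298.15) = 459.8 K.

T_m ≈ 459.8 K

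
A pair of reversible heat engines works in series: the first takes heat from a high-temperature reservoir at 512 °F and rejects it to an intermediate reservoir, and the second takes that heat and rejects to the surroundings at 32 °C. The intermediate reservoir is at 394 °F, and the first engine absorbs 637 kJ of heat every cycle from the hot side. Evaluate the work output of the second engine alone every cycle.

W₂ ≈ 200 kJ

T_H = 512 °F → (512 − 32) × 5/9 = 266.67 °C = 539.82 K.
T_C = 32 °C → 32 + 273.15 = 305.15 K.
T_m = 394 °F → (394 − 32) × 5/9 = 201.11 °C = 474.26 K.
Heat entering the second stage: Q_m = Q_H·(T_m/T_H) = 637 × 474.26/539.82 = 560 kJ.
Second-stage efficiency η₂ = 1 − T_C/T_m = 1 − 305.15/474.26 = 0.3566, so W₂ = η₂·Q_m = 200 kJ.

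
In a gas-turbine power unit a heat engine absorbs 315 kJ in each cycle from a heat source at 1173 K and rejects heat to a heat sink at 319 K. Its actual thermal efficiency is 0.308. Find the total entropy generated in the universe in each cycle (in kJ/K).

W = η·Q_H = 0.308 × 315 = 97.02 kJ, so Q_C = Q_H − W = 218.0 kJ.
The hot reservoir loses entropy Q_H/T_H = 315/1173.00 = 0.2685 kJ/K; the cold reservoir gains Q_C/T_C = 218.0/319.00 = 0.6833 kJ/K.
ΔS_univ = −Q_H/T_H + Q_C/T_C = 0.4148 kJ/K (> 0, since η = 0.308 < η_Carnot = 0.728).

ΔS_univ ≈ 0.4148 kJ/K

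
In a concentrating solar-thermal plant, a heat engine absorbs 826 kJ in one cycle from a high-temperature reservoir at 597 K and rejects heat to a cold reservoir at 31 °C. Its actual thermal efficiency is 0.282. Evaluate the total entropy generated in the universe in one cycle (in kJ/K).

ΔS_univ ≈ 0.566 kJ/K

T_C = 31 °C → 31 + 273.15 = 304.15 K.
W = η·Q_H = 0.282 × 826 = 232.9 kJ, so Q_C = Q_H − W = 593.1 kJ.
Reservoir entropy changes: ΔS_H = −Q_H/T_H = −826/597.00 = -1.384 kJ/K and ΔS_C = +Q_C/T_C = 593.1/304.15 = 1.950 kJ/K.
ΔS_univ = −Q_H/T_H + Q_C/T_C = 0.566 kJ/K (> 0, since η = 0.282 < η_Carnot = 0.491).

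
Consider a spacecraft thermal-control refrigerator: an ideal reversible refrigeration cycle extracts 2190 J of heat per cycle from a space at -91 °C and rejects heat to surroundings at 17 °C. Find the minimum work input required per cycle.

W_in ≈ 1300 J

T_H = 17 °C → 17 + 273.15 = 290.15 K.
T_C = -91 °C → -91 + 273.15 = 182.15 K.
The reversible coefficient of performance is COP_R = T_C/(T_H − T_C) = 182.15/108.00 = 1.6866.
W = Q_C/COP_R = 2190/1.6866 = 1300 J.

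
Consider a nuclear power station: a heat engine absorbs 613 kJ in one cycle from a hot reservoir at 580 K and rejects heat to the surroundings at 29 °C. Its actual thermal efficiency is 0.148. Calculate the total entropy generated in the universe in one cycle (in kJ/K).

T_C = 29 °C → 29 + 273.15 = 302.15 K.
W = η·Q_H = 0.148 × 613 = 90.72 kJ, so Q_C = Q_H − W = 522.3 kJ.
Reservoir entropy changes: ΔS_H = −Q_H/T_H = −613/580.00 = -1.057 kJ/K and ΔS_C = +Q_C/T_C = 522.3/302.15 = 1.729 kJ/K.
ΔS_univ = −Q_H/T_H + Q_C/T_C = 0.6716 kJ/K (> 0, since η = 0.148 < η_Carnot = 0.479).

ΔS_univ ≈ 0.6716 kJ/K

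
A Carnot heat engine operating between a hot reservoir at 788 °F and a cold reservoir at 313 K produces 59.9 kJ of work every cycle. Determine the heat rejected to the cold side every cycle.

T_H = 788 °F → (788 − 32) × 5/9 = 420.00 °C = 693.15 K.
η_rev = 1 − T_C/T_H = 1 − 313.00/693.15 = 0.5484.
Since Q_C/Q_H = T_C/T_H and Q_H = W/η, Q_C = W·T_C/(T_H − T_C) = 59.9 × 313.00/380.15 = 49.3 kJ.

Q_C ≈ 49.3 kJ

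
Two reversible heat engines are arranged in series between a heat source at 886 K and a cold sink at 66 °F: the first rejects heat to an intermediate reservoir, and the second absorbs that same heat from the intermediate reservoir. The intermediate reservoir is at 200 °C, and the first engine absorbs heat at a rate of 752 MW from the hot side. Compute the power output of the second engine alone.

Ẇ₂ ≈ 153.7 MW

T_C = 66 °F → (66 − 32) × 5/9 = 18.89 °C = 292.04 K.
T_m = 200 °C → 200 + 273.15 = 473.15 K.
Heat entering the second stage: Q_m = Q_H·(T_m/T_H) = 752 × 473.15/886.00 = 401.6 MW.
Second-stage efficiency η₂ = 1 − T_C/T_m = 1 − 292.04/473.15 = 0.3828, so W₂ = η₂·Q_m = 153.7 MW.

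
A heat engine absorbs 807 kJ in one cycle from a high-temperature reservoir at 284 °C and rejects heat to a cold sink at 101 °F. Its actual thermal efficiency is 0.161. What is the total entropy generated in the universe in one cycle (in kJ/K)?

T_H = 284 °C → 284 + 273.15 = 557.15 K.
T_C = 101 °F → (101 − 32) × 5/9 = 38.33 °C = 311.48 K.
W = η·Q_H = 0.161 × 807 = 129.9 kJ, so Q_C = Q_H − W = 677.1 kJ.
The hot reservoir loses entropy Q_H/T_H = 807/557.15 = 1.448 kJ/K; the cold reservoir gains Q_C/T_C = 677.1/311.48 = 2.174 kJ/K.
ΔS_univ = −Q_H/T_H + Q_C/T_C = 0.7253 kJ/K (> 0, since η = 0.161 < η_Carnot = 0.441).

ΔS_univ ≈ 0.7253 kJ/K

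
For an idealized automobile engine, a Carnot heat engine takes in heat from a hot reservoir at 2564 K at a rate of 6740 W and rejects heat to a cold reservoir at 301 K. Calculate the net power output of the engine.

Ẇ ≈ 5950 W

For a reversible engine, η = 1 − T_C/T_H = 1 − 301.00/2564.00 = 0.8826.
W = η·Q_H = 0.8826 × 6740 = 5950 W.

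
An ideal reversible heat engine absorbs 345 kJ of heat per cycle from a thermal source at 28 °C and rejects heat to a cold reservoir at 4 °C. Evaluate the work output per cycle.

W ≈ 27.5 kJ

T_H = 28 °C → 28 + 273.15 = 301.15 K.
T_C = 4 °C → 4 + 273.15 = 277.15 K.
Carnot efficiency: η = 1 − T_C/T_H = 1 − 277.15/301.15 = 0.0797.
W = η·Q_H = 0.0797 × 345 = 27.5 kJ.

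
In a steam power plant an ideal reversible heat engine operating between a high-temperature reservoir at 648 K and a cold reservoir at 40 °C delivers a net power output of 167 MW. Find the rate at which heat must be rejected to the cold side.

Q̇_C ≈ 156.2 MW

T_C = 40 °C → 40 + 273.15 = 313.15 K.
Since the cycle is reversible, η = 1 − T_C/T_H = 1 − 313.15/648.00 = 0.5167.
Since Q_C/Q_H = T_C/T_H and Q_H = W/η, Q_C = W·T_C/(T_H − T_C) = 167 × 313.15/334.85 = 156.2 MW.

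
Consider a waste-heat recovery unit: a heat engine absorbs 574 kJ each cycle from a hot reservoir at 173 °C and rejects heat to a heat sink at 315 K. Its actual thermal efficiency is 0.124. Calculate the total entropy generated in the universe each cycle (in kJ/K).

T_H = 173 °C → 173 + 273.15 = 446.15 K.
W = η·Q_H = 0.124 × 574 = 71.18 kJ, so Q_C = Q_H − W = 502.8 kJ.
Reservoir entropy changes: ΔS_H = −Q_H/T_H = −574/446.15 = -1.287 kJ/K and ΔS_C = +Q_C/T_C = 502.8/315.00 = 1.596 kJ/K.
ΔS_univ = −Q_H/T_H + Q_C/T_C = 0.310 kJ/K (> 0, since η = 0.124 < η_Carnot = 0.294).

ΔS_univ ≈ 0.310 kJ/K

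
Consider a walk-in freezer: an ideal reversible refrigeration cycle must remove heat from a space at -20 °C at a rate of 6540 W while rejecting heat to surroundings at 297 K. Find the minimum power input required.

T_C = -20 °C → -20 + 273.15 = 253.15 K.
For a reversible refrigerator, COP_R = T_C/(T_H − T_C) = 253.15/43.85 = 5.7731.
W = Q_C/COP_R = 6540/5.7731 = 1130 W.

Ẇ_in ≈ 1130 W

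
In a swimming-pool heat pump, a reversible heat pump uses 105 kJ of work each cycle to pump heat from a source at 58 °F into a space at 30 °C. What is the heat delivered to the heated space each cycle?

T_H = 30 °C → 30 + 273.15 = 303.15 K.
T_C = 58 °F → (58 − 32) × 5/9 = 14.44 °C = 287.59 K.
The Carnot heat-pump COP is COP_HP = T_H/(T_H − T_C) = 303.15/15.56 = 19.4882.
Q_H = COP_HP · W = 19.4882 × 105 = 2050 kJ.

Q_H ≈ 2050 kJ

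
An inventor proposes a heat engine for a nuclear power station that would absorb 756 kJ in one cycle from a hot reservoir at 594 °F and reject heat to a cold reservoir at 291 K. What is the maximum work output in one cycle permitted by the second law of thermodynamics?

T_H = 594 °F → (594 − 32) × 5/9 = 312.22 °C = 585.37 K.
The upper bound on efficiency is η_max = 1 − T_C/T_H = 1 − 291.00/585.37 = 0.5029.
W_max = η_max · Q_H = 0.5029 × 756 = 380.2 kJ.

W_max ≈ 380.2 kJ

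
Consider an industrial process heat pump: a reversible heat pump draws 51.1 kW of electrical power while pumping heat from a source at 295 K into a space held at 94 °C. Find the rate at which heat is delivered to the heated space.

Q̇_H ≈ 260 kW

T_H = 94 °C → 94 + 273.15 = 367.15 K.
For a reversible heat pump, COP_HP = T_H/(T_H − T_C) = 367.15/72.15 = 5.0887.
Q_H = COP_HP · W = 5.0887 × 51.1 = 260 kW.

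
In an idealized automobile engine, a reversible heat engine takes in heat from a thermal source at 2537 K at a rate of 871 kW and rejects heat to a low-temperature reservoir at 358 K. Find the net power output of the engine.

Since the cycle is reversible, η = 1 − T_C/T_H = 1 − 358.00/2537.00 = 0.8589.
W = η·Q_H = 0.8589 × 871 = 748.1 kW.

Ẇ ≈ 748.1 kW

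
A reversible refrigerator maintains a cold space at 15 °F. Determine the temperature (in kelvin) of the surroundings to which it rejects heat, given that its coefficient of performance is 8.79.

T_H ≈ 294 K

T_C = 15 °F → (15 − 32) × 5/9 = -9.44 °C = 263.71 K.
COP_R = T_C/(T_H − T_C) ⇒ T_H = T_C·(1 + 1/COP_R) = 263.71 × (1 + 1/8.79) = 294 K.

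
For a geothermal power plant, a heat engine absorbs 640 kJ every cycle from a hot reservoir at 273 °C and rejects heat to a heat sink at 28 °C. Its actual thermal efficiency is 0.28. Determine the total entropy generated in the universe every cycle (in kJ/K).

T_H = 273 °C → 273 + 273.15 = 546.15 K.
T_C = 28 °C → 28 + 273.15 = 301.15 K.
W = η·Q_H = 0.28 × 640 = 179.2 kJ, so Q_C = Q_H − W = 460.8 kJ.
Entropy balance on the reservoirs: −Q_H/T_H = -1.172 kJ/K, +Q_C/T_C = 1.530 kJ/K.
ΔS_univ = −Q_H/T_H + Q_C/T_C = 0.358 kJ/K (> 0, since η = 0.28 < η_Carnot = 0.449).

ΔS_univ ≈ 0.358 kJ/K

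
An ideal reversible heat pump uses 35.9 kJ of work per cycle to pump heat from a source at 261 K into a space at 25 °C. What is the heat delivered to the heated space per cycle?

Q_H ≈ 288 kJ

T_H = 25 °C → 25 + 273.15 = 298.15 K.
Reversible heating COP: COP_HP = T_H/(T_H − T_C) = 298.15/37.15 = 8.0256.
Q_H = COP_HP · W = 8.0256 × 35.9 = 288 kJ.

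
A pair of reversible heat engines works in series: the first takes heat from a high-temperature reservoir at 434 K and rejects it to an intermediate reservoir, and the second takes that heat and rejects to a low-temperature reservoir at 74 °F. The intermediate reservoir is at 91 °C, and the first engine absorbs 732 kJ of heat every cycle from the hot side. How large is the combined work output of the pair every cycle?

W_total ≈ 232 kJ

T_C = 74 °F → (74 − 32) × 5/9 = 23.33 °C = 296.48 K.
Two reversible stages in series are equivalent to a single Carnot engine between T_H and T_C, so η_total = 1 − T_C/T_H = 1 − 296.48/434.00 = 0.3169.
W_total = η_total · Q_H = 0.3169 × 732 = 232 kJ.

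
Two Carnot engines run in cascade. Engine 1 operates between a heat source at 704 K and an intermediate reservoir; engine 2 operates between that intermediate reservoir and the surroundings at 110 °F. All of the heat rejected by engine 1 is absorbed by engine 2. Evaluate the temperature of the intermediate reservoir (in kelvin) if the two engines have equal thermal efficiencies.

T_m ≈ 472 K

T_C = 110 °F → (110 − 32) × 5/9 = 43.33 °C = 316.48 K.
Equal efficiencies require 1 − T_m/T_H = 1 − T_C/T_m, i.e. T_m/T_H = T_C/T_m, so T_m = √(T_H·T_C) = √(704.00 × 316.48) = 472 K.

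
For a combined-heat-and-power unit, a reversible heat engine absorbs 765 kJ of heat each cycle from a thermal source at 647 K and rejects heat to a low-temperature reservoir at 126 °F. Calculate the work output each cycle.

T_C = 126 °F → (126 − 32) × 5/9 = 52.22 °C = 325.37 K.
Since the cycle is reversible, η = 1 − T_C/T_H = 1 − 325.37/647.00 = 0.4971.
W = η·Q_H = 0.4971 × 765 = 380 kJ.

W ≈ 380 kJ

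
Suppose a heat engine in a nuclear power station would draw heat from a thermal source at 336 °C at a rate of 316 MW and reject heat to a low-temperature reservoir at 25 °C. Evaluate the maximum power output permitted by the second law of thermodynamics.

T_H = 336 °C → 336 + 273.15 = 609.15 K.
T_C = 25 °C → 25 + 273.15 = 298.15 K.
No engine can exceed the Carnot limit: η_max = 1 − T_C/T_H = 1 − 298.15/609.15 = 0.5105.
W_max = η_max · Q_H = 0.5105 × 316 = 161.3 MW.

Ẇ_max ≈ 161.3 MW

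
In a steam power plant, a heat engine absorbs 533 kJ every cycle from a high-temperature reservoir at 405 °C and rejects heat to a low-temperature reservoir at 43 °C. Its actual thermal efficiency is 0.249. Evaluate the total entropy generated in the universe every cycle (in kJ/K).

ΔS_univ ≈ 0.480 kJ/K

T_H = 405 °C → 405 + 273.15 = 678.15 K.
T_C = 43 °C → 43 + 273.15 = 316.15 K.
W = η·Q_H = 0.249 × 533 = 132.7 kJ, so Q_C = Q_H − W = 400.3 kJ.
Entropy balance on the reservoirs: −Q_H/T_H = -0.7860 kJ/K, +Q_C/T_C = 1.266 kJ/K.
ΔS_univ = −Q_H/T_H + Q_C/T_C = 0.480 kJ/K (> 0, since η = 0.249 < η_Carnot = 0.534).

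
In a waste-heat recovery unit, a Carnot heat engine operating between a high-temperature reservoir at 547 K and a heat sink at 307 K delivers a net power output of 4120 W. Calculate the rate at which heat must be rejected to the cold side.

For a reversible engine, η = 1 − T_C/T_H = 1 − 307.00/547.00 = 0.4388.
Since Q_C/Q_H = T_C/T_H and Q_H = W/η, Q_C = W·T_C/(T_H − T_C) = 4120 × 307.00/240.00 = 5270 W.

Q̇_C ≈ 5270 W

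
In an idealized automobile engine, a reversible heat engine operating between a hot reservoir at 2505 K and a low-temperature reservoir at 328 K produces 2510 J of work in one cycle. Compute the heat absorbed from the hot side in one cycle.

η_rev = 1 − T_C/T_H = 1 − 328.00/2505.00 = 0.8691.
Q_H = W/η = 2510/0.8691 = 2890 J.

Q_H ≈ 2890 J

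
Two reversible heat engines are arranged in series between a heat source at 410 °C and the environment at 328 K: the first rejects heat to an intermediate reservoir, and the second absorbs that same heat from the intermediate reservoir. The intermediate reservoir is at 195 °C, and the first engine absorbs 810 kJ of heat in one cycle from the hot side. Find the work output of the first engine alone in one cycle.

T_H = 410 °C → 410 + 273.15 = 683.15 K.
T_m = 195 °C → 195 + 273.15 = 468.15 K.
First-stage efficiency η₁ = 1 − T_m/T_H = 1 − 468.15/683.15 = 0.3147.
W₁ = η₁·Q_H = 0.3147 × 810 = 255 kJ.

W₁ ≈ 255 kJ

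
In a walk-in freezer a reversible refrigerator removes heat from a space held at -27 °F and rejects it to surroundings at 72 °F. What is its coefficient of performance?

COP_R ≈ 4.37

T_H = 72 °F → (72 − 32) × 5/9 = 22.22 °C = 295.37 K.
T_C = -27 °F → (-27 − 32) × 5/9 = -32.78 °C = 240.37 K.
COP_R = T_C/(T_H − T_C) = 240.37/(295.37 − 240.37) = 4.37.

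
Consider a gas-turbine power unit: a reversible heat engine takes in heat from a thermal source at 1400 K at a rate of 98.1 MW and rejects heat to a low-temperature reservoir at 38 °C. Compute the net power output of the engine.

T_C = 38 °C → 38 + 273.15 = 311.15 K.
Since the cycle is reversible, η = 1 − T_C/T_H = 1 − 311.15/1400.00 = 0.7778.
W = η·Q_H = 0.7778 × 98.1 = 76.30 MW.

Ẇ ≈ 76.30 MW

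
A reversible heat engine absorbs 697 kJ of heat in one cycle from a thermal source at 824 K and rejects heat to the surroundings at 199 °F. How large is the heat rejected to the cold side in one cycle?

Q_C ≈ 310 kJ

T_C = 199 °F → (199 − 32) × 5/9 = 92.78 °C = 365.93 K.
For a reversible engine, η = 1 − T_C/T_H = 1 − 365.93/824.00 = 0.5559.
For a reversible cycle Q_C/Q_H = T_C/T_H, so Q_C = 697 × 365.93/824.00 = 310 kJ.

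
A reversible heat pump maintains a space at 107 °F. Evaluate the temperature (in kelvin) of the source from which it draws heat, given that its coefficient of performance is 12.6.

T_C ≈ 289.8 K

T_H = 107 °F → (107 − 32) × 5/9 = 41.67 °C = 314.82 K.
COP_HP = T_H/(T_H − T_C) ⇒ T_C = T_H·(COP_HP − 1)/COP_HP = 314.82 × (12.6 − 1)/12.6 = 289.8 K.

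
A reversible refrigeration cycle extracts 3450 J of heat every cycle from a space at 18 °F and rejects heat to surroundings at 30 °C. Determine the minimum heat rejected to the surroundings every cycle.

Q_H ≈ 3941 J

T_H = 30 °C → 30 + 273.15 = 303.15 K.
T_C = 18 °F → (18 − 32) × 5/9 = -7.78 °C = 265.37 K.
For a reversible cycle Q_H/Q_C = T_H/T_C, so Q_H = Q_C·T_H/T_C = 3450 × 303.15/265.37 = 3941 J.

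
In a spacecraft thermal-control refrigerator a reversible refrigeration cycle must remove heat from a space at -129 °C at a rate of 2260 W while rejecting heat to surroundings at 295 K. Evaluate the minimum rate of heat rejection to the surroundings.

Q̇_H ≈ 4625 W

T_C = -129 °C → -129 + 273.15 = 144.15 K.
For a reversible cycle Q_H/Q_C = T_H/T_C, so Q_H = Q_C·T_H/T_C = 2260 × 295.00/144.15 = 4625 W.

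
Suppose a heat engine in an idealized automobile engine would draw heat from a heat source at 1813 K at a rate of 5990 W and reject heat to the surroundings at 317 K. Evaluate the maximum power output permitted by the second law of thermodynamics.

Ẇ_max ≈ 4943 W

No engine can exceed the Carnot limit: η_max = 1 − T_C/T_H = 1 − 317.00/1813.00 = 0.8252.
W_max = η_max · Q_H = 0.8252 × 5990 = 4943 W.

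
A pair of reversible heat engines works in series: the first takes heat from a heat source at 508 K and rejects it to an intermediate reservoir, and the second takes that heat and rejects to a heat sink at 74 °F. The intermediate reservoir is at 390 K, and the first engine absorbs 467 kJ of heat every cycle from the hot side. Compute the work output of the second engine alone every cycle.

W₂ ≈ 85.97 kJ

T_C = 74 °F → (74 − 32) × 5/9 = 23.33 °C = 296.48 K.
Heat entering the second stage: Q_m = Q_H·(T_m/T_H) = 467 × 390.00/508.00 = 358.5 kJ.
Second-stage efficiency η₂ = 1 − T_C/T_m = 1 − 296.48/390.00 = 0.2398, so W₂ = η₂·Q_m = 85.97 kJ.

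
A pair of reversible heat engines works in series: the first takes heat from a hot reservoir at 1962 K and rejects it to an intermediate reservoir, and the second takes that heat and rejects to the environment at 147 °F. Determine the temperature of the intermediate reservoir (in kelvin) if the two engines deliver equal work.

T_C = 147 °F → (147 − 32) × 5/9 = 63.89 °C = 337.04 K.
For reversible stages Q_m = Q_H·(T_m/T_H). Setting W₁ = Q_H(1 − T_m/T_H) equal to W₂ = Q_m(1 − T_C/T_m) = Q_H·(T_m − T_C)/T_H gives T_H − T_m = T_m − T_C, so T_m = (T_H + T_C)/2 = (1962.00 + 337.04)/2 = 1150 K.

T_m ≈ 1150 K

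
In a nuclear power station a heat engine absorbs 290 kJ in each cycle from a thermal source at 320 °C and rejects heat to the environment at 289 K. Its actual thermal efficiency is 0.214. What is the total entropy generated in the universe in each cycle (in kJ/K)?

ΔS_univ ≈ 0.2998 kJ/K

T_H = 320 °C → 320 + 273.15 = 593.15 K.
W = η·Q_H = 0.214 × 290 = 62.06 kJ, so Q_C = Q_H − W = 227.9 kJ.
Reservoir entropy changes: ΔS_H = −Q_H/T_H = −290/593.15 = -0.4889 kJ/K and ΔS_C = +Q_C/T_C = 227.9/289.00 = 0.7887 kJ/K.
ΔS_univ = −Q_H/T_H + Q_C/T_C = 0.2998 kJ/K (> 0, since η = 0.214 < η_Carnot = 0.513).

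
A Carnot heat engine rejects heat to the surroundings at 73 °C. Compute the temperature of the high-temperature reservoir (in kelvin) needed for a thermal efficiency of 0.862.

T_C = 73 °C → 73 + 273.15 = 346.15 K.
From η = 1 − T_C/T_H, solving for T_H gives T_H = T_C/(1 − η) = 346.15/(1 − 0.862) = 2510 K.

T_H ≈ 2510 K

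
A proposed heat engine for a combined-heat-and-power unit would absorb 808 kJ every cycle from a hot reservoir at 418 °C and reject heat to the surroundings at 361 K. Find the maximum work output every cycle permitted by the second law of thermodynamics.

T_H = 418 °C → 418 + 273.15 = 691.15 K.
The upper bound on efficiency is η_max = 1 − T_C/T_H = 1 − 361.00/691.15 = 0.4777.
W_max = η_max · Q_H = 0.4777 × 808 = 386.0 kJ.

W_max ≈ 386.0 kJ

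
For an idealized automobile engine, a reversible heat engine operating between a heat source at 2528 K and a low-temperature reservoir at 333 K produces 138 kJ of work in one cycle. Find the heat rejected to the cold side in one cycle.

Q_C ≈ 20.9 kJ

The Carnot efficiency is η = 1 − T_C/T_H = 1 − 333.00/2528.00 = 0.8683.
Since Q_C/Q_H = T_C/T_H and Q_H = W/η, Q_C = W·T_C/(T_H − T_C) = 138 × 333.00/2195.00 = 20.9 kJ.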